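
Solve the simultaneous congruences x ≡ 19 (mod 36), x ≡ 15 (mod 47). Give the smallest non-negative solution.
The moduli 36, 47 are pairwise coprime, so by the CRT there is a unique solution mod 36·47 = 1692.
Solve by successive substitution. Start with x ≡ 19 (mod 36).
  Combine with x ≡ 15 (mod 47): write x = 19 + 36·t and require 19 + 36·t ≡ 15 (mod 47), i.e. 36·t ≡ 15 − 19 ≡ 43 (mod 47). Since 36^(−1) ≡ 17 (mod 47), t ≡ 17·43 ≡ 26 (mod 47). So x ≡ 19 + 36·26 = 955 (mod 1692).
Unique solution in [0, 1692): x = 955.

Final answer: x ≡ 955 (mod 1692); the representative in [0, 1692) is 955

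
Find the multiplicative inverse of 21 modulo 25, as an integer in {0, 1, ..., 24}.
21^(−1) ≡ 6 (mod 25)

Apply the extended Euclidean algorithm to (25, 21), tracking rows (r, s, t) with s·25 + t·21 = r. Each division r_prev = q·r_cur + r_new produces the new row as (previous row) − q·(current row):
  row A: (25, 1, 0)   [1·25 + 0·21 = 25]
  row B: (21, 0, 1)   [0·25 + 1·21 = 21]
  25 = 1·21 + 4   → row C = row A − 1·row B = (4, 1, −1)   [check: 1·25 − 1·21 = 4]
  21 = 5·4 + 1   → row D = row B − 5·row C = (1, −5, 6)   [check: −5·25 + 6·21 = 1]
  4 = 4·1 + 0   → remainder 0, stop. gcd = 1 (last nonzero row D).
The gcd is 1, so 21 is invertible mod 25. The last nonzero row gives −5·25 + 6·21 = 1, so t = 6. So 21^(−1) ≡ 6 (mod 25). Verify: 21 · 6 = 126 ≡ 1 (mod 25). ✓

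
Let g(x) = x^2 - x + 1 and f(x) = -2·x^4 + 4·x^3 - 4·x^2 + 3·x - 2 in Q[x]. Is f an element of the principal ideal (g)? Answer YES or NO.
In Q[x] the ideal (g) consists of all multiples of g, so f ∈ (g) iff g | f, i.e. iff the remainder of f on division by g is 0. Divide f by g (g is monic, so eliminate the leading term of the running remainder at each step):
  leading term -2·x^4: subtract (-2·x^2)·g(x) = -2·x^4 + 2·x^3 - 2·x^2, leaving 2·x^3 - 2·x^2 + 3·x - 2
  leading term 2·x^3: subtract (2·x)·g(x) = 2·x^3 - 2·x^2 + 2·x, leaving x - 2
The remainder r(x) = x - 2 ≠ 0 (and deg r < deg g), so g ∤ f, i.e. f ∉ (g).

Final answer: NO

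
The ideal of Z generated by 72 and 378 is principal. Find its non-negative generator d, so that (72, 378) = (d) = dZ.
(72, 378) = (18); d = 18

In the PID Z, (a, b) is generated by gcd(a, b). Compute gcd(378, 72) with the extended Euclidean algorithm, tracking rows (r, s, t) with s·378 + t·72 = r:
  row A: (378, 1, 0)   [1·378 + 0·72 = 378]
  row B: (72, 0, 1)   [0·378 + 1·72 = 72]
  378 = 5·72 + 18   → row C = row A − 5·row B = (18, 1, −5)   [check: 1·378 − 5·72 = 18]
  72 = 4·18 + 0   → remainder 0, stop. gcd = 18 (last nonzero row C).
So gcd(72, 378) = 18, with Bézout identity 1·378 − 5·72 = 18. Containment (⊇): the Bézout identity exhibits 18 as an element of (72, 378), giving (18) ⊆ (72, 378). Containment (⊆): since 18 | 72 and 18 | 378 (72 = 18·4, 378 = 18·21), every Z-linear combination of 72 and 378 is divisible by 18, so (72, 378) ⊆ (18). Therefore (72, 378) = (18), d = 18.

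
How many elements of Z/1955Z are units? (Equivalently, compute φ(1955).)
An element a ∈ Z/1955Z is a unit iff gcd(a, 1955) = 1, so the number of units is φ(1955). φ is multiplicative, with φ(p^e) = p^e − p^(e−1). Factorise 1955 = 5 · 17 · 23. Then
  φ(1955) = (5 − 1) · (17 − 1) · (23 − 1) = 4 · 16 · 22 = 1408.

Final answer: Z/1955Z has φ(1955) = 1408 units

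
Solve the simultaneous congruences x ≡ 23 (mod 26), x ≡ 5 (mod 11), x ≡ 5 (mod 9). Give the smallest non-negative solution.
x ≡ 1193 (mod 2574); the representative in [0, 2574) is 1193

The moduli 26, 11, 9 are pairwise coprime, so by the CRT there is a unique solution mod 26·11·9 = 2574.
Solve by successive substitution. Start with x ≡ 23 (mod 26).
  Combine with x ≡ 5 (mod 11): write x = 23 + 26·t and require 23 + 26·t ≡ 5 (mod 11), i.e. 26·t ≡ 5 − 23 ≡ 4 (mod 11). Since 26^(−1) ≡ 3 (mod 11) (26 ≡ 4 (mod 11)), t ≡ 3·4 ≡ 1 (mod 11). So x ≡ 23 + 26·1 = 49 (mod 286).
  Combine with x ≡ 5 (mod 9): write x = 49 + 286·t and require 49 + 286·t ≡ 5 (mod 9), i.e. 286·t ≡ 5 − 49 ≡ 1 (mod 9). Since 286^(−1) ≡ 4 (mod 9) (286 ≡ 7 (mod 9)), t ≡ 4·1 ≡ 4 (mod 9). So x ≡ 49 + 286·4 = 1193 (mod 2574).
Unique solution in [0, 2574): x = 1193.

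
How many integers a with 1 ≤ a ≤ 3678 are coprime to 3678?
1224

The number of a ∈ {1, ..., 3678} with gcd(a, 3678) = 1 is by definition Euler's totient φ(3678). φ is multiplicative, with φ(p^e) = p^e − p^(e−1). Factorise 3678 = 2 · 3 · 613. Then
  φ(3678) = (2 − 1) · (3 − 1) · (613 − 1) = 1 · 2 · 612 = 1224.
So there are 1224 such integers.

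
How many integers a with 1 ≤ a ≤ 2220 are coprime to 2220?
The number of a ∈ {1, ..., 2220} with gcd(a, 2220) = 1 is by definition Euler's totient φ(2220). φ is multiplicative, with φ(p^e) = p^e − p^(e−1). Factorise 2220 = 2^2 · 3 · 5 · 37. Then
  φ(2220) = (2^2 − 2^1) · (3 − 1) · (5 − 1) · (37 − 1) = 2 · 2 · 4 · 36 = 576.
So there are 576 such integers.

Final answer: 576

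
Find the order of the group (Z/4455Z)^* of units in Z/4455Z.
|(Z/4455Z)^*| = 2160

(Z/4455Z)^* consists of the classes a with gcd(a, 4455) = 1, so its order is φ(4455). φ is multiplicative, with φ(p^e) = p^e − p^(e−1). Factorise 4455 = 3^4 · 5 · 11. Then
  φ(4455) = (3^4 − 3^3) · (5 − 1) · (11 − 1) = 54 · 4 · 10 = 2160.
Thus |(Z/4455Z)^*| = 2160.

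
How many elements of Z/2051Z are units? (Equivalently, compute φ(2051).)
Z/2051Z has φ(2051) = 1752 units

An element a ∈ Z/2051Z is a unit iff gcd(a, 2051) = 1, so the number of units is φ(2051). φ is multiplicative, with φ(p^e) = p^e − p^(e−1). Factorise 2051 = 7 · 293. Then
  φ(2051) = (7 − 1) · (293 − 1) = 6 · 292 = 1752.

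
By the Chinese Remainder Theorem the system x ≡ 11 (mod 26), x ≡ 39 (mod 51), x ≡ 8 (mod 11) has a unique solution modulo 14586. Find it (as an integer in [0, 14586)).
The moduli 26, 51, 11 are pairwise coprime, so by the CRT there is a unique solution mod 26·51·11 = 14586.
Solve by successive substitution. Start with x ≡ 11 (mod 26).
  Combine with x ≡ 39 (mod 51): write x = 11 + 26·t and require 11 + 26·t ≡ 39 (mod 51), i.e. 26·t ≡ 39 − 11 ≡ 28 (mod 51). Since 26^(−1) ≡ 2 (mod 51), t ≡ 2·28 ≡ 5 (mod 51). So x ≡ 11 + 26·5 = 141 (mod 1326).
  Combine with x ≡ 8 (mod 11): write x = 141 + 1326·t and require 141 + 1326·t ≡ 8 (mod 11), i.e. 1326·t ≡ 8 − 141 ≡ 10 (mod 11). Since 1326^(−1) ≡ 2 (mod 11) (1326 ≡ 6 (mod 11)), t ≡ 2·10 ≡ 9 (mod 11). So x ≡ 141 + 1326·9 = 12075 (mod 14586).
Unique solution in [0, 14586): x = 12075.

Final answer: x ≡ 12075 (mod 14586); the representative in [0, 14586) is 12075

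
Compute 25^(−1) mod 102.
Apply the extended Euclidean algorithm to (102, 25), tracking rows (r, s, t) with s·102 + t·25 = r. Each division r_prev = q·r_cur + r_new produces the new row as (previous row) − q·(current row):
  row A: (102, 1, 0)   [1·102 + 0·25 = 102]
  row B: (25, 0, 1)   [0·102 + 1·25 = 25]
  102 = 4·25 + 2   → row C = row A − 4·row B = (2, 1, −4)   [check: 1·102 − 4·25 = 2]
  25 = 12·2 + 1   → row D = row B − 12·row C = (1, −12, 49)   [check: −12·102 + 49·25 = 1]
  2 = 2·1 + 0   → remainder 0, stop. gcd = 1 (last nonzero row D).
The gcd is 1, so 25 is invertible mod 102. The last nonzero row gives −12·102 + 49·25 = 1, so t = 49. So 25^(−1) ≡ 49 (mod 102). Verify: 25 · 49 = 1225 ≡ 1 (mod 102). ✓

Final answer: 25^(−1) ≡ 49 (mod 102)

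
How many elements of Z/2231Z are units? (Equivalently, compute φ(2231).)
An element a ∈ Z/2231Z is a unit iff gcd(a, 2231) = 1, so the number of units is φ(2231). φ is multiplicative, with φ(p^e) = p^e − p^(e−1). Factorise 2231 = 23 · 97. Then
  φ(2231) = (23 − 1) · (97 − 1) = 22 · 96 = 2112.

Final answer: Z/2231Z has φ(2231) = 2112 units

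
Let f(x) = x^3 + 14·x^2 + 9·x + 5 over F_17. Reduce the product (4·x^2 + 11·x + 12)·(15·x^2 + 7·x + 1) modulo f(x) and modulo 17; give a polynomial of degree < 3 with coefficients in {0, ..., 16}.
Multiply as integer polynomials: a · b = 60·x^4 + 193·x^3 + 261·x^2 + 95·x + 12. Reducing coefficients mod 17: a · b ≡ 9·x^4 + 6·x^3 + 6·x^2 + 10·x + 12. Now divide by f(x) = x^3 + 14·x^2 + 9·x + 5 in F_17[x], eliminating the leading term at each step:
  leading term 9·x^4: subtract (9·x)·f(x) = 9·x^4 + 7·x^3 + 13·x^2 + 11·x, leaving 16·x^3 + 10·x^2 + 16·x + 12 (coefficients mod 17)
  leading term 16·x^3: subtract (16)·f(x) = 16·x^3 + 3·x^2 + 8·x + 12, leaving 7·x^2 + 8·x (coefficients mod 17)
The degree is now < 3, so this is the remainder. Hence a · b ≡ 7·x^2 + 8·x in F_17[x]/(f).

Final answer: a · b ≡ 7·x^2 + 8·x (mod f(x))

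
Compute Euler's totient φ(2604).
φ(2604) = 720

φ is multiplicative, with φ(p^e) = p^e − p^(e−1). Factorise 2604 = 2^2 · 3 · 7 · 31. Then
  φ(2604) = (2^2 − 2^1) · (3 − 1) · (7 − 1) · (31 − 1) = 2 · 2 · 6 · 30 = 720.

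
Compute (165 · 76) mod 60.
Reduce the factors first: 165 ≡ 45, 76 ≡ 16 (mod 60), so 165 · 76 ≡ 45 · 16 (mod 60). 45 · 16 = 720. Dividing by 60: 720 = 12·60 + 0. So (165 · 76) mod 60 = 0.

Final answer: 0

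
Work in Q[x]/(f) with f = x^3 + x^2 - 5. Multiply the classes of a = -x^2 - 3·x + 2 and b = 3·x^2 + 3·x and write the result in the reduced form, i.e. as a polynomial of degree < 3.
a · b ≡ 6·x^2 - 9·x - 45 (mod f(x))

First multiply in Q[x] without reducing: a · b = -3·x^4 - 12·x^3 - 3·x^2 + 6·x. Now divide by f(x) = x^3 + x^2 - 5, eliminating the leading term at each step:
  leading term -3·x^4: subtract (-3·x)·f(x) = -3·x^4 - 3·x^3 + 15·x, leaving -9·x^3 - 3·x^2 - 9·x
  leading term -9·x^3: subtract (-9)·f(x) = -9·x^3 - 9·x^2 + 45, leaving 6·x^2 - 9·x - 45
The degree is now < 3, so this is the remainder. Hence a · b ≡ 6·x^2 - 9·x - 45 in Q[x]/(f).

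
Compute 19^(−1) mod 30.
19^(−1) ≡ 19 (mod 30)

Apply the extended Euclidean algorithm to (30, 19), tracking rows (r, s, t) with s·30 + t·19 = r. Each division r_prev = q·r_cur + r_new produces the new row as (previous row) − q·(current row):
  row A: (30, 1, 0)   [1·30 + 0·19 = 30]
  row B: (19, 0, 1)   [0·30 + 1·19 = 19]
  30 = 1·19 + 11   → row C = row A − 1·row B = (11, 1, −1)   [check: 1·30 − 1·19 = 11]
  19 = 1·11 + 8   → row D = row B − 1·row C = (8, −1, 2)   [check: −1·30 + 2·19 = 8]
  11 = 1·8 + 3   → row E = row C − 1·row D = (3, 2, −3)   [check: 2·30 − 3·19 = 3]
  8 = 2·3 + 2   → row F = row D − 2·row E = (2, −5, 8)   [check: −5·30 + 8·19 = 2]
  3 = 1·2 + 1   → row G = row E − 1·row F = (1, 7, −11)   [check: 7·30 − 11·19 = 1]
  2 = 2·1 + 0   → remainder 0, stop. gcd = 1 (last nonzero row G).
The gcd is 1, so 19 is invertible mod 30. The last nonzero row gives 7·30 − 11·19 = 1, so t = −11. So 19^(−1) ≡ −11 ≡ 19 (mod 30). Verify: 19 · 19 = 361 ≡ 1 (mod 30). ✓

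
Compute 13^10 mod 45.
Use repeated squaring. Binary(10) = 1010. Walk through the bits of the exponent 10 left-to-right: at each bit after the leading one, square the running value, then multiply by 13 if the bit is 1 (always reducing mod 45):
  bit 1 = 1 (leading): start with 13.
  bit 2 = 0: square 13^2 = 169 ≡ 34 (mod 45).
  bit 3 = 1: square 34^2 = 1156 ≡ 31; bit is 1, so multiply 31·13 = 403 ≡ 43 (mod 45).
  bit 4 = 0: square 43^2 = 1849 ≡ 4 (mod 45).
Final value: 13^10 ≡ 4 (mod 45).

Final answer: 4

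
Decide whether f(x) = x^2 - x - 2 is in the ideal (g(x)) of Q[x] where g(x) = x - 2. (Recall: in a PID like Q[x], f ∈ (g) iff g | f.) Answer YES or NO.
YES

In Q[x] the ideal (g) consists of all multiples of g, so f ∈ (g) iff g | f, i.e. iff the remainder of f on division by g is 0. Divide f by g (g is monic, so eliminate the leading term of the running remainder at each step):
  leading term x^2: subtract (x)·g(x) = x^2 - 2·x, leaving x - 2
  leading term x: subtract (1)·g(x) = x - 2, leaving 0
The remainder is 0, so f(x) = g(x) · h(x) with h(x) = x + 1. Hence g | f, i.e. f ∈ (g).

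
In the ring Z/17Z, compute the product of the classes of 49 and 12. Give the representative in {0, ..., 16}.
10

Reduce the factors first: 49 ≡ 15 (mod 17), so 49 · 12 ≡ 15 · 12 (mod 17). 15 · 12 = 180. Dividing by 17: 180 = 10·17 + 10. So (49 · 12) mod 17 = 10.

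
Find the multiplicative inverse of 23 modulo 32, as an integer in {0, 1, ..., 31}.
Apply the extended Euclidean algorithm to (32, 23), tracking rows (r, s, t) with s·32 + t·23 = r. Each division r_prev = q·r_cur + r_new produces the new row as (previous row) − q·(current row):
  row A: (32, 1, 0)   [1·32 + 0·23 = 32]
  row B: (23, 0, 1)   [0·32 + 1·23 = 23]
  32 = 1·23 + 9   → row C = row A − 1·row B = (9, 1, −1)   [check: 1·32 − 1·23 = 9]
  23 = 2·9 + 5   → row D = row B − 2·row C = (5, −2, 3)   [check: −2·32 + 3·23 = 5]
  9 = 1·5 + 4   → row E = row C − 1·row D = (4, 3, −4)   [check: 3·32 − 4·23 = 4]
  5 = 1·4 + 1   → row F = row D − 1·row E = (1, −5, 7)   [check: −5·32 + 7·23 = 1]
  4 = 4·1 + 0   → remainder 0, stop. gcd = 1 (last nonzero row F).
The gcd is 1, so 23 is invertible mod 32. The last nonzero row gives −5·32 + 7·23 = 1, so t = 7. So 23^(−1) ≡ 7 (mod 32). Verify: 23 · 7 = 161 ≡ 1 (mod 32). ✓

Final answer: 23^(−1) ≡ 7 (mod 32)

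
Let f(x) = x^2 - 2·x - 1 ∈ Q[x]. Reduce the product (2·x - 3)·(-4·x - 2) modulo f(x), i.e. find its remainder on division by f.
a · b ≡ -8·x - 2 (mod f(x))

First multiply in Q[x] without reducing: a · b = -8·x^2 + 8·x + 6. Now divide by f(x) = x^2 - 2·x - 1, eliminating the leading term at each step:
  leading term -8·x^2: subtract (-8)·f(x) = -8·x^2 + 16·x + 8, leaving -8·x - 2
The degree is now < 2, so this is the remainder. Hence a · b ≡ -8·x - 2 in Q[x]/(f).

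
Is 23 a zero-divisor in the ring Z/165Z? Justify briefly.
gcd(23, 165) = 1, so 23 is a unit in Z/165Z (it has a multiplicative inverse). A unit cannot be a zero-divisor: if 23·b ≡ 0 then multiplying both sides by 23^(−1) gives b ≡ 0. So 23 is not a zero-divisor.

Final answer: NO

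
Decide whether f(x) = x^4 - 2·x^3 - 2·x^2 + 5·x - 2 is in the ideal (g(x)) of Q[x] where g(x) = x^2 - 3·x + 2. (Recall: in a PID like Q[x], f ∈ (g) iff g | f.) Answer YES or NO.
In Q[x] the ideal (g) consists of all multiples of g, so f ∈ (g) iff g | f, i.e. iff the remainder of f on division by g is 0. Divide f by g (g is monic, so eliminate the leading term of the running remainder at each step):
  leading term x^4: subtract (x^2)·g(x) = x^4 - 3·x^3 + 2·x^2, leaving x^3 - 4·x^2 + 5·x - 2
  leading term x^3: subtract (x)·g(x) = x^3 - 3·x^2 + 2·x, leaving -x^2 + 3·x - 2
  leading term -x^2: subtract (-1)·g(x) = -x^2 + 3·x - 2, leaving 0
The remainder is 0, so f(x) = g(x) · h(x) with h(x) = x^2 + x - 1. Hence g | f, i.e. f ∈ (g).

Final answer: YES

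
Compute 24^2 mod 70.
Use repeated squaring. Binary(2) = 10. Walk through the bits of the exponent 2 left-to-right: at each bit after the leading one, square the running value, then multiply by 24 if the bit is 1 (always reducing mod 70):
  bit 1 = 1 (leading): start with 24.
  bit 2 = 0: square 24^2 = 576 ≡ 16 (mod 70).
Final value: 24^2 ≡ 16 (mod 70).

Final answer: 16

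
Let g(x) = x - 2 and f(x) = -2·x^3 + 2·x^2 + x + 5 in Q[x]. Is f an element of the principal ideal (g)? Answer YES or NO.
In Q[x] the ideal (g) consists of all multiples of g, so f ∈ (g) iff g | f, i.e. iff the remainder of f on division by g is 0. Divide f by g (g is monic, so eliminate the leading term of the running remainder at each step):
  leading term -2·x^3: subtract (-2·x^2)·g(x) = -2·x^3 + 4·x^2, leaving -2·x^2 + x + 5
  leading term -2·x^2: subtract (-2·x)·g(x) = -2·x^2 + 4·x, leaving 5 - 3·x
  leading term -3·x: subtract (-3)·g(x) = 6 - 3·x, leaving -1
The remainder r(x) = -1 ≠ 0 (and deg r < deg g), so g ∤ f, i.e. f ∉ (g).

Final answer: NO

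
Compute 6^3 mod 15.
6

Use repeated squaring. Binary(3) = 11. Walk through the bits of the exponent 3 left-to-right: at each bit after the leading one, square the running value, then multiply by 6 if the bit is 1 (always reducing mod 15):
  bit 1 = 1 (leading): start with 6.
  bit 2 = 1: square 6^2 = 36 ≡ 6; bit is 1, so multiply 6·6 = 36 ≡ 6 (mod 15).
Final value: 6^3 ≡ 6 (mod 15).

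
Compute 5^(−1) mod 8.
5^(−1) ≡ 5 (mod 8)

Apply the extended Euclidean algorithm to (8, 5), tracking rows (r, s, t) with s·8 + t·5 = r. Each division r_prev = q·r_cur + r_new produces the new row as (previous row) − q·(current row):
  row A: (8, 1, 0)   [1·8 + 0·5 = 8]
  row B: (5, 0, 1)   [0·8 + 1·5 = 5]
  8 = 1·5 + 3   → row C = row A − 1·row B = (3, 1, −1)   [check: 1·8 − 1·5 = 3]
  5 = 1·3 + 2   → row D = row B − 1·row C = (2, −1, 2)   [check: −1·8 + 2·5 = 2]
  3 = 1·2 + 1   → row E = row C − 1·row D = (1, 2, −3)   [check: 2·8 − 3·5 = 1]
  2 = 2·1 + 0   → remainder 0, stop. gcd = 1 (last nonzero row E).
The gcd is 1, so 5 is invertible mod 8. The last nonzero row gives 2·8 − 3·5 = 1, so t = −3. So 5^(−1) ≡ −3 ≡ 5 (mod 8). Verify: 5 · 5 = 25 ≡ 1 (mod 8). ✓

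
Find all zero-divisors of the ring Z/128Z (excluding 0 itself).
nonzero zero-divisors of Z/128Z = {2, 4, 6, 8, 10, 12, 14, 16, 18, 20, 22, 24, 26, 28, 30, 32, 34, 36, 38, 40, 42, 44, 46, 48, 50, 52, 54, 56, 58, 60, 62, 64, 66, 68, 70, 72, 74, 76, 78, 80, 82, 84, 86, 88, 90, 92, 94, 96, 98, 100, 102, 104, 106, 108, 110, 112, 114, 116, 118, 120, 122, 124, 126}

An element a ∈ Z/128Z (with a ≠ 0) is a zero-divisor iff gcd(a, 128) > 1 (because a is a unit precisely when gcd(a, n) = 1, and in Z/nZ every nonzero, non-unit element is a zero-divisor). Scan a = 1, ..., 127 and keep those with gcd(a, 128) > 1:
  gcd(2, 128) = 2, gcd(4, 128) = 4, gcd(6, 128) = 2, gcd(8, 128) = 8, gcd(10, 128) = 2, gcd(12, 128) = 4, gcd(14, 128) = 2, gcd(16, 128) = 16, gcd(18, 128) = 2, gcd(20, 128) = 4, gcd(22, 128) = 2, gcd(24, 128) = 8, gcd(26, 128) = 2, gcd(28, 128) = 4, gcd(30, 128) = 2, gcd(32, 128) = 32, gcd(34, 128) = 2, gcd(36, 128) = 4, gcd(38, 128) = 2, gcd(40, 128) = 8, gcd(42, 128) = 2, gcd(44, 128) = 4, gcd(46, 128) = 2, gcd(48, 128) = 16, gcd(50, 128) = 2, gcd(52, 128) = 4, gcd(54, 128) = 2, gcd(56, 128) = 8, gcd(58, 128) = 2, gcd(60, 128) = 4, gcd(62, 128) = 2, gcd(64, 128) = 64, gcd(66, 128) = 2, gcd(68, 128) = 4, gcd(70, 128) = 2, gcd(72, 128) = 8, gcd(74, 128) = 2, gcd(76, 128) = 4, gcd(78, 128) = 2, gcd(80, 128) = 16, gcd(82, 128) = 2, gcd(84, 128) = 4, gcd(86, 128) = 2, gcd(88, 128) = 8, gcd(90, 128) = 2, gcd(92, 128) = 4, gcd(94, 128) = 2, gcd(96, 128) = 32, gcd(98, 128) = 2, gcd(100, 128) = 4, gcd(102, 128) = 2, gcd(104, 128) = 8, gcd(106, 128) = 2, gcd(108, 128) = 4, gcd(110, 128) = 2, gcd(112, 128) = 16, gcd(114, 128) = 2, gcd(116, 128) = 4, gcd(118, 128) = 2, gcd(120, 128) = 8, gcd(122, 128) = 2, gcd(124, 128) = 4, gcd(126, 128) = 2.
All other a ∈ {1, ..., 127} have gcd(a, 128) = 1 and are units. So the nonzero zero-divisors are exactly the 63 values of a appearing in this scan.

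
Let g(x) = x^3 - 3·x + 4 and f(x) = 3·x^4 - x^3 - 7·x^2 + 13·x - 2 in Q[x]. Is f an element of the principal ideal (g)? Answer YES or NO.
NO

In Q[x] the ideal (g) consists of all multiples of g, so f ∈ (g) iff g | f, i.e. iff the remainder of f on division by g is 0. Divide f by g (g is monic, so eliminate the leading term of the running remainder at each step):
  leading term 3·x^4: subtract (3·x)·g(x) = 3·x^4 - 9·x^2 + 12·x, leaving -x^3 + 2·x^2 + x - 2
  leading term -x^3: subtract (-1)·g(x) = -x^3 + 3·x - 4, leaving 2·x^2 - 2·x + 2
The remainder r(x) = 2·x^2 - 2·x + 2 ≠ 0 (and deg r < deg g), so g ∤ f, i.e. f ∉ (g).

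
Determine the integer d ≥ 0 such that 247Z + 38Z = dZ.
In the PID Z, (a, b) is generated by gcd(a, b). Compute gcd(247, 38) with the extended Euclidean algorithm, tracking rows (r, s, t) with s·247 + t·38 = r:
  row A: (247, 1, 0)   [1·247 + 0·38 = 247]
  row B: (38, 0, 1)   [0·247 + 1·38 = 38]
  247 = 6·38 + 19   → row C = row A − 6·row B = (19, 1, −6)   [check: 1·247 − 6·38 = 19]
  38 = 2·19 + 0   → remainder 0, stop. gcd = 19 (last nonzero row C).
So gcd(247, 38) = 19, with Bézout identity 1·247 − 6·38 = 19. Containment (⊇): the Bézout identity exhibits 19 as an element of (247, 38), giving (19) ⊆ (247, 38). Containment (⊆): since 19 | 247 and 19 | 38 (247 = 19·13, 38 = 19·2), every Z-linear combination of 247 and 38 is divisible by 19, so (247, 38) ⊆ (19). Therefore (247, 38) = (19), d = 19.

Final answer: (247, 38) = (19); d = 19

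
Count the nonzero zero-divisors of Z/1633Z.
In Z/1633Z each nonzero element is either a unit (gcd with 1633 is 1) or a zero-divisor (gcd > 1). The number of units is φ(1633): factorise 1633 = 23 · 71, so φ(1633) = (23 − 1) · (71 − 1) = 22 · 70 = 1540. The nonzero elements number 1633 − 1 = 1632. Hence the nonzero zero-divisors number 1632 − 1540 = 92.

Final answer: Z/1633Z has 92 nonzero zero-divisors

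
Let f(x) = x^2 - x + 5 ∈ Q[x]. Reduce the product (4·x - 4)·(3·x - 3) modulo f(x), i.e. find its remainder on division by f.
a · b ≡ -12·x - 48 (mod f(x))

First multiply in Q[x] without reducing: a · b = 12·x^2 - 24·x + 12. Now divide by f(x) = x^2 - x + 5, eliminating the leading term at each step:
  leading term 12·x^2: subtract (12)·f(x) = 12·x^2 - 12·x + 60, leaving -12·x - 48
The degree is now < 2, so this is the remainder. Hence a · b ≡ -12·x - 48 in Q[x]/(f).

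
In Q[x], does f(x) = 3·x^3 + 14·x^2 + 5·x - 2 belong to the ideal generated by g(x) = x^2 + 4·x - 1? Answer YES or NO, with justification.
In Q[x] the ideal (g) consists of all multiples of g, so f ∈ (g) iff g | f, i.e. iff the remainder of f on division by g is 0. Divide f by g (g is monic, so eliminate the leading term of the running remainder at each step):
  leading term 3·x^3: subtract (3·x)·g(x) = 3·x^3 + 12·x^2 - 3·x, leaving 2·x^2 + 8·x - 2
  leading term 2·x^2: subtract (2)·g(x) = 2·x^2 + 8·x - 2, leaving 0
The remainder is 0, so f(x) = g(x) · h(x) with h(x) = 3·x + 2. Hence g | f, i.e. f ∈ (g).

Final answer: YES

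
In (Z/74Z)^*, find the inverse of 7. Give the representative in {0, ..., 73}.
7^(−1) ≡ 53 (mod 74)

Apply the extended Euclidean algorithm to (74, 7), tracking rows (r, s, t) with s·74 + t·7 = r. Each division r_prev = q·r_cur + r_new produces the new row as (previous row) − q·(current row):
  row A: (74, 1, 0)   [1·74 + 0·7 = 74]
  row B: (7, 0, 1)   [0·74 + 1·7 = 7]
  74 = 10·7 + 4   → row C = row A − 10·row B = (4, 1, −10)   [check: 1·74 − 10·7 = 4]
  7 = 1·4 + 3   → row D = row B − 1·row C = (3, −1, 11)   [check: −1·74 + 11·7 = 3]
  4 = 1·3 + 1   → row E = row C − 1·row D = (1, 2, −21)   [check: 2·74 − 21·7 = 1]
  3 = 3·1 + 0   → remainder 0, stop. gcd = 1 (last nonzero row E).
The gcd is 1, so 7 is invertible mod 74. The last nonzero row gives 2·74 − 21·7 = 1, so t = −21. So 7^(−1) ≡ −21 ≡ 53 (mod 74). Verify: 7 · 53 = 371 ≡ 1 (mod 74). ✓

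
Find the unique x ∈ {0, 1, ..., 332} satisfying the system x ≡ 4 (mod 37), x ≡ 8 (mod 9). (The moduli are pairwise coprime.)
The moduli 37, 9 are pairwise coprime, so by the CRT there is a unique solution mod 37·9 = 333.
Solve by successive substitution. Start with x ≡ 4 (mod 37).
  Combine with x ≡ 8 (mod 9): write x = 4 + 37·t and require 4 + 37·t ≡ 8 (mod 9), i.e. 37·t ≡ 8 − 4 ≡ 4 (mod 9). Since 37^(−1) ≡ 1 (mod 9) (37 ≡ 1 (mod 9)), t ≡ 1·4 ≡ 4 (mod 9). So x ≡ 4 + 37·4 = 152 (mod 333).
Unique solution in [0, 333): x = 152.

Final answer: x ≡ 152 (mod 333); the representative in [0, 333) is 152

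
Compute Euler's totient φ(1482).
φ(1482) = 432

φ is multiplicative, with φ(p^e) = p^e − p^(e−1). Factorise 1482 = 2 · 3 · 13 · 19. Then
  φ(1482) = (2 − 1) · (3 − 1) · (13 − 1) · (19 − 1) = 1 · 2 · 12 · 18 = 432.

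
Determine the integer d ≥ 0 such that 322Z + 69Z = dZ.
In the PID Z, (a, b) is generated by gcd(a, b). Compute gcd(322, 69) with the extended Euclidean algorithm, tracking rows (r, s, t) with s·322 + t·69 = r:
  row A: (322, 1, 0)   [1·322 + 0·69 = 322]
  row B: (69, 0, 1)   [0·322 + 1·69 = 69]
  322 = 4·69 + 46   → row C = row A − 4·row B = (46, 1, −4)   [check: 1·322 − 4·69 = 46]
  69 = 1·46 + 23   → row D = row B − 1·row C = (23, −1, 5)   [check: −1·322 + 5·69 = 23]
  46 = 2·23 + 0   → remainder 0, stop. gcd = 23 (last nonzero row D).
So gcd(322, 69) = 23, with Bézout identity −1·322 + 5·69 = 23. Containment (⊇): the Bézout identity exhibits 23 as an element of (322, 69), giving (23) ⊆ (322, 69). Containment (⊆): since 23 | 322 and 23 | 69 (322 = 23·14, 69 = 23·3), every Z-linear combination of 322 and 69 is divisible by 23, so (322, 69) ⊆ (23). Therefore (322, 69) = (23), d = 23.

Final answer: (322, 69) = (23); d = 23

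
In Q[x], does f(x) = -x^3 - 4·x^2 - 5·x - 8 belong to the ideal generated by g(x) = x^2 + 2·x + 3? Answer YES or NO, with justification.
In Q[x] the ideal (g) consists of all multiples of g, so f ∈ (g) iff g | f, i.e. iff the remainder of f on division by g is 0. Divide f by g (g is monic, so eliminate the leading term of the running remainder at each step):
  leading term -x^3: subtract (-x)·g(x) = -x^3 - 2·x^2 - 3·x, leaving -2·x^2 - 2·x - 8
  leading term -2·x^2: subtract (-2)·g(x) = -2·x^2 - 4·x - 6, leaving 2·x - 2
The remainder r(x) = 2·x - 2 ≠ 0 (and deg r < deg g), so g ∤ f, i.e. f ∉ (g).

Final answer: NO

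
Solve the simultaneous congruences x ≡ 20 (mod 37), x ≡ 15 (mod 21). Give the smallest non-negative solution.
x ≡ 57 (mod 777); the representative in [0, 777) is 57

The moduli 37, 21 are pairwise coprime, so by the CRT there is a unique solution mod 37·21 = 777.
Solve by successive substitution. Start with x ≡ 20 (mod 37).
  Combine with x ≡ 15 (mod 21): write x = 20 + 37·t and require 20 + 37·t ≡ 15 (mod 21), i.e. 37·t ≡ 15 − 20 ≡ 16 (mod 21). Since 37^(−1) ≡ 4 (mod 21) (37 ≡ 16 (mod 21)), t ≡ 4·16 ≡ 1 (mod 21). So x ≡ 20 + 37·1 = 57 (mod 777).
Unique solution in [0, 777): x = 57.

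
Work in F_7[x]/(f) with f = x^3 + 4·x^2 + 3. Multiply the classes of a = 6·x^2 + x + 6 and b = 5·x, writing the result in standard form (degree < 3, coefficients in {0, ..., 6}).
a · b ≡ 4·x^2 + 2·x + 1 (mod f(x))

Multiply as integer polynomials: a · b = 30·x^3 + 5·x^2 + 30·x. Reducing coefficients mod 7: a · b ≡ 2·x^3 + 5·x^2 + 2·x. Now divide by f(x) = x^3 + 4·x^2 + 3 in F_7[x], eliminating the leading term at each step:
  leading term 2·x^3: subtract (2)·f(x) = 2·x^3 + x^2 + 6, leaving 4·x^2 + 2·x + 1 (coefficients mod 7)
The degree is now < 3, so this is the remainder. Hence a · b ≡ 4·x^2 + 2·x + 1 in F_7[x]/(f).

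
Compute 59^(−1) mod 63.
Apply the extended Euclidean algorithm to (63, 59), tracking rows (r, s, t) with s·63 + t·59 = r. Each division r_prev = q·r_cur + r_new produces the new row as (previous row) − q·(current row):
  row A: (63, 1, 0)   [1·63 + 0·59 = 63]
  row B: (59, 0, 1)   [0·63 + 1·59 = 59]
  63 = 1·59 + 4   → row C = row A − 1·row B = (4, 1, −1)   [check: 1·63 − 1·59 = 4]
  59 = 14·4 + 3   → row D = row B − 14·row C = (3, −14, 15)   [check: −14·63 + 15·59 = 3]
  4 = 1·3 + 1   → row E = row C − 1·row D = (1, 15, −16)   [check: 15·63 − 16·59 = 1]
  3 = 3·1 + 0   → remainder 0, stop. gcd = 1 (last nonzero row E).
The gcd is 1, so 59 is invertible mod 63. The last nonzero row gives 15·63 − 16·59 = 1, so t = −16. So 59^(−1) ≡ −16 ≡ 47 (mod 63). Verify: 59 · 47 = 2773 ≡ 1 (mod 63). ✓

Final answer: 59^(−1) ≡ 47 (mod 63)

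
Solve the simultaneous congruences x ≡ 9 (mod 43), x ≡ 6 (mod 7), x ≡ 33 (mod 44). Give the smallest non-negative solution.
The moduli 43, 7, 44 are pairwise coprime, so by the CRT there is a unique solution mod 43·7·44 = 13244.
Solve by successive substitution. Start with x ≡ 9 (mod 43).
  Combine with x ≡ 6 (mod 7): write x = 9 + 43·t and require 9 + 43·t ≡ 6 (mod 7), i.e. 43·t ≡ 6 − 9 ≡ 4 (mod 7). Since 43^(−1) ≡ 1 (mod 7) (43 ≡ 1 (mod 7)), t ≡ 1·4 ≡ 4 (mod 7). So x ≡ 9 + 43·4 = 181 (mod 301).
  Combine with x ≡ 33 (mod 44): write x = 181 + 301·t and require 181 + 301·t ≡ 33 (mod 44), i.e. 301·t ≡ 33 − 181 ≡ 28 (mod 44). Since 301^(−1) ≡ 25 (mod 44) (301 ≡ 37 (mod 44)), t ≡ 25·28 ≡ 40 (mod 44). So x ≡ 181 + 301·40 = 12221 (mod 13244).
Unique solution in [0, 13244): x = 12221.

Final answer: x ≡ 12221 (mod 13244); the representative in [0, 13244) is 12221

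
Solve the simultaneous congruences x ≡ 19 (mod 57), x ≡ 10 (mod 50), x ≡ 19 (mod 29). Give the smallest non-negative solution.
The moduli 57, 50, 29 are pairwise coprime, so by the CRT there is a unique solution mod 57·50·29 = 82650.
Solve by successive substitution. Start with x ≡ 19 (mod 57).
  Combine with x ≡ 10 (mod 50): write x = 19 + 57·t and require 19 + 57·t ≡ 10 (mod 50), i.e. 57·t ≡ 10 − 19 ≡ 41 (mod 50). Since 57^(−1) ≡ 43 (mod 50) (57 ≡ 7 (mod 50)), t ≡ 43·41 ≡ 13 (mod 50). So x ≡ 19 + 57·13 = 760 (mod 2850).
  Combine with x ≡ 19 (mod 29): write x = 760 + 2850·t and require 760 + 2850·t ≡ 19 (mod 29), i.e. 2850·t ≡ 19 − 760 ≡ 13 (mod 29). Since 2850^(−1) ≡ 11 (mod 29) (2850 ≡ 8 (mod 29)), t ≡ 11·13 ≡ 27 (mod 29). So x ≡ 760 + 2850·27 = 77710 (mod 82650).
Unique solution in [0, 82650): x = 77710.

Final answer: x ≡ 77710 (mod 82650); the representative in [0, 82650) is 77710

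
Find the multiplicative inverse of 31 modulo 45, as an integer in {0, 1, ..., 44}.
31^(−1) ≡ 16 (mod 45)

Apply the extended Euclidean algorithm to (45, 31), tracking rows (r, s, t) with s·45 + t·31 = r. Each division r_prev = q·r_cur + r_new produces the new row as (previous row) − q·(current row):
  row A: (45, 1, 0)   [1·45 + 0·31 = 45]
  row B: (31, 0, 1)   [0·45 + 1·31 = 31]
  45 = 1·31 + 14   → row C = row A − 1·row B = (14, 1, −1)   [check: 1·45 − 1·31 = 14]
  31 = 2·14 + 3   → row D = row B − 2·row C = (3, −2, 3)   [check: −2·45 + 3·31 = 3]
  14 = 4·3 + 2   → row E = row C − 4·row D = (2, 9, −13)   [check: 9·45 − 13·31 = 2]
  3 = 1·2 + 1   → row F = row D − 1·row E = (1, −11, 16)   [check: −11·45 + 16·31 = 1]
  2 = 2·1 + 0   → remainder 0, stop. gcd = 1 (last nonzero row F).
The gcd is 1, so 31 is invertible mod 45. The last nonzero row gives −11·45 + 16·31 = 1, so t = 16. So 31^(−1) ≡ 16 (mod 45). Verify: 31 · 16 = 496 ≡ 1 (mod 45). ✓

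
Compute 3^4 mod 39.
3

Use repeated squaring. Binary(4) = 100. Walk through the bits of the exponent 4 left-to-right: at each bit after the leading one, square the running value, then multiply by 3 if the bit is 1 (always reducing mod 39):
  bit 1 = 1 (leading): start with 3.
  bit 2 = 0: square 3^2 = 9 (mod 39).
  bit 3 = 0: square 9^2 = 81 ≡ 3 (mod 39).
Final value: 3^4 ≡ 3 (mod 39).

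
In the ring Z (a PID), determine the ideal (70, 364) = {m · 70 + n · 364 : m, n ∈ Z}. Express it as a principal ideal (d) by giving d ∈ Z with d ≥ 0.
In the PID Z, (a, b) is generated by gcd(a, b). Compute gcd(364, 70) with the extended Euclidean algorithm, tracking rows (r, s, t) with s·364 + t·70 = r:
  row A: (364, 1, 0)   [1·364 + 0·70 = 364]
  row B: (70, 0, 1)   [0·364 + 1·70 = 70]
  364 = 5·70 + 14   → row C = row A − 5·row B = (14, 1, −5)   [check: 1·364 − 5·70 = 14]
  70 = 5·14 + 0   → remainder 0, stop. gcd = 14 (last nonzero row C).
So gcd(70, 364) = 14, with Bézout identity 1·364 − 5·70 = 14. Containment (⊇): the Bézout identity exhibits 14 as an element of (70, 364), giving (14) ⊆ (70, 364). Containment (⊆): since 14 | 70 and 14 | 364 (70 = 14·5, 364 = 14·26), every Z-linear combination of 70 and 364 is divisible by 14, so (70, 364) ⊆ (14). Therefore (70, 364) = (14), d = 14.

Final answer: (70, 364) = (14); d = 14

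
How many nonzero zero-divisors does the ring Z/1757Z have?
In Z/1757Z each nonzero element is either a unit (gcd with 1757 is 1) or a zero-divisor (gcd > 1). The number of units is φ(1757): factorise 1757 = 7 · 251, so φ(1757) = (7 − 1) · (251 − 1) = 6 · 250 = 1500. The nonzero elements number 1757 − 1 = 1756. Hence the nonzero zero-divisors number 1756 − 1500 = 256.

Final answer: Z/1757Z has 256 nonzero zero-divisors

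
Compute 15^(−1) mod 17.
Apply the extended Euclidean algorithm to (17, 15), tracking rows (r, s, t) with s·17 + t·15 = r. Each division r_prev = q·r_cur + r_new produces the new row as (previous row) − q·(current row):
  row A: (17, 1, 0)   [1·17 + 0·15 = 17]
  row B: (15, 0, 1)   [0·17 + 1·15 = 15]
  17 = 1·15 + 2   → row C = row A − 1·row B = (2, 1, −1)   [check: 1·17 − 1·15 = 2]
  15 = 7·2 + 1   → row D = row B − 7·row C = (1, −7, 8)   [check: −7·17 + 8·15 = 1]
  2 = 2·1 + 0   → remainder 0, stop. gcd = 1 (last nonzero row D).
The gcd is 1, so 15 is invertible mod 17. The last nonzero row gives −7·17 + 8·15 = 1, so t = 8. So 15^(−1) ≡ 8 (mod 17). Verify: 15 · 8 = 120 ≡ 1 (mod 17). ✓

Final answer: 15^(−1) ≡ 8 (mod 17)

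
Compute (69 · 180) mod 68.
Reduce the factors first: 69 ≡ 1, 180 ≡ 44 (mod 68), so 69 · 180 ≡ 1 · 44 (mod 68). 1 · 44 = 44. Dividing by 68: 44 = 0·68 + 44. So (69 · 180) mod 68 = 44.

Final answer: 44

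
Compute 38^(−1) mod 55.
Apply the extended Euclidean algorithm to (55, 38), tracking rows (r, s, t) with s·55 + t·38 = r. Each division r_prev = q·r_cur + r_new produces the new row as (previous row) − q·(current row):
  row A: (55, 1, 0)   [1·55 + 0·38 = 55]
  row B: (38, 0, 1)   [0·55 + 1·38 = 38]
  55 = 1·38 + 17   → row C = row A − 1·row B = (17, 1, −1)   [check: 1·55 − 1·38 = 17]
  38 = 2·17 + 4   → row D = row B − 2·row C = (4, −2, 3)   [check: −2·55 + 3·38 = 4]
  17 = 4·4 + 1   → row E = row C − 4·row D = (1, 9, −13)   [check: 9·55 − 13·38 = 1]
  4 = 4·1 + 0   → remainder 0, stop. gcd = 1 (last nonzero row E).
The gcd is 1, so 38 is invertible mod 55. The last nonzero row gives 9·55 − 13·38 = 1, so t = −13. So 38^(−1) ≡ −13 ≡ 42 (mod 55). Verify: 38 · 42 = 1596 ≡ 1 (mod 55). ✓

Final answer: 38^(−1) ≡ 42 (mod 55)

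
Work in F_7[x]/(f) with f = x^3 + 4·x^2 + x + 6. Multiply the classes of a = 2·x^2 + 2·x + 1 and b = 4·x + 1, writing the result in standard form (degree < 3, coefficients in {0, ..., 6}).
Multiply as integer polynomials: a · b = 8·x^3 + 10·x^2 + 6·x + 1. Reducing coefficients mod 7: a · b ≡ x^3 + 3·x^2 + 6·x + 1. Now divide by f(x) = x^3 + 4·x^2 + x + 6 in F_7[x], eliminating the leading term at each step:
  leading term x^3: subtract (1)·f(x) = x^3 + 4·x^2 + x + 6, leaving 6·x^2 + 5·x + 2 (coefficients mod 7)
The degree is now < 3, so this is the remainder. Hence a · b ≡ 6·x^2 + 5·x + 2 in F_7[x]/(f).

Final answer: a · b ≡ 6·x^2 + 5·x + 2 (mod f(x))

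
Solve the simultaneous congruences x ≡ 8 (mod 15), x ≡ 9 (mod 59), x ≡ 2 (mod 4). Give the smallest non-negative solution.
x ≡ 1838 (mod 3540); the representative in [0, 3540) is 1838

The moduli 15, 59, 4 are pairwise coprime, so by the CRT there is a unique solution mod 15·59·4 = 3540.
Solve by successive substitution. Start with x ≡ 8 (mod 15).
  Combine with x ≡ 9 (mod 59): write x = 8 + 15·t and require 8 + 15·t ≡ 9 (mod 59), i.e. 15·t ≡ 9 − 8 ≡ 1 (mod 59). Since 15^(−1) ≡ 4 (mod 59), t ≡ 4·1 ≡ 4 (mod 59). So x ≡ 8 + 15·4 = 68 (mod 885).
  Combine with x ≡ 2 (mod 4): write x = 68 + 885·t and require 68 + 885·t ≡ 2 (mod 4), i.e. 885·t ≡ 2 − 68 ≡ 2 (mod 4). Since 885^(−1) ≡ 1 (mod 4) (885 ≡ 1 (mod 4)), t ≡ 1·2 ≡ 2 (mod 4). So x ≡ 68 + 885·2 = 1838 (mod 3540).
Unique solution in [0, 3540): x = 1838.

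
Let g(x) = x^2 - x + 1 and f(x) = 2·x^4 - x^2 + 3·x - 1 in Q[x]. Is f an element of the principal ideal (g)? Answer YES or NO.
YES

In Q[x] the ideal (g) consists of all multiples of g, so f ∈ (g) iff g | f, i.e. iff the remainder of f on division by g is 0. Divide f by g (g is monic, so eliminate the leading term of the running remainder at each step):
  leading term 2·x^4: subtract (2·x^2)·g(x) = 2·x^4 - 2·x^3 + 2·x^2, leaving 2·x^3 - 3·x^2 + 3·x - 1
  leading term 2·x^3: subtract (2·x)·g(x) = 2·x^3 - 2·x^2 + 2·x, leaving -x^2 + x - 1
  leading term -x^2: subtract (-1)·g(x) = -x^2 + x - 1, leaving 0
The remainder is 0, so f(x) = g(x) · h(x) with h(x) = 2·x^2 + 2·x - 1. Hence g | f, i.e. f ∈ (g).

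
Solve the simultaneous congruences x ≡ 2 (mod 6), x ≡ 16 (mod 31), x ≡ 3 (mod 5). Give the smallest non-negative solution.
The moduli 6, 31, 5 are pairwise coprime, so by the CRT there is a unique solution mod 6·31·5 = 930.
Solve by successive substitution. Start with x ≡ 2 (mod 6).
  Combine with x ≡ 16 (mod 31): write x = 2 + 6·t and require 2 + 6·t ≡ 16 (mod 31), i.e. 6·t ≡ 16 − 2 ≡ 14 (mod 31). Since 6^(−1) ≡ 26 (mod 31), t ≡ 26·14 ≡ 23 (mod 31). So x ≡ 2 + 6·23 = 140 (mod 186).
  Combine with x ≡ 3 (mod 5): write x = 140 + 186·t and require 140 + 186·t ≡ 3 (mod 5), i.e. 186·t ≡ 3 − 140 ≡ 3 (mod 5). Since 186^(−1) ≡ 1 (mod 5) (186 ≡ 1 (mod 5)), t ≡ 1·3 ≡ 3 (mod 5). So x ≡ 140 + 186·3 = 698 (mod 930).
Unique solution in [0, 930): x = 698.

Final answer: x ≡ 698 (mod 930); the representative in [0, 930) is 698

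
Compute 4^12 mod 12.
4

Use repeated squaring. Binary(12) = 1100. Walk through the bits of the exponent 12 left-to-right: at each bit after the leading one, square the running value, then multiply by 4 if the bit is 1 (always reducing mod 12):
  bit 1 = 1 (leading): start with 4.
  bit 2 = 1: square 4^2 = 16 ≡ 4; bit is 1, so multiply 4·4 = 16 ≡ 4 (mod 12).
  bit 3 = 0: square 4^2 = 16 ≡ 4 (mod 12).
  bit 4 = 0: square 4^2 = 16 ≡ 4 (mod 12).
Final value: 4^12 ≡ 4 (mod 12).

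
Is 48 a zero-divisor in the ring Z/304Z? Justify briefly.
gcd(48, 304) = 16 > 1, so 48 is not a unit in Z/304Z. In Z/nZ every nonzero non-unit is a zero-divisor: explicitly, take b = 304/gcd = 19 ≠ 0 (mod 304); then 48·19 = 912 = 3·304, i.e. 48·19 ≡ 0 (mod 304). So 48 is a zero-divisor.

Final answer: YES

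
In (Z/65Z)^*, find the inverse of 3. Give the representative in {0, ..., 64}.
Apply the extended Euclidean algorithm to (65, 3), tracking rows (r, s, t) with s·65 + t·3 = r. Each division r_prev = q·r_cur + r_new produces the new row as (previous row) − q·(current row):
  row A: (65, 1, 0)   [1·65 + 0·3 = 65]
  row B: (3, 0, 1)   [0·65 + 1·3 = 3]
  65 = 21·3 + 2   → row C = row A − 21·row B = (2, 1, −21)   [check: 1·65 − 21·3 = 2]
  3 = 1·2 + 1   → row D = row B − 1·row C = (1, −1, 22)   [check: −1·65 + 22·3 = 1]
  2 = 2·1 + 0   → remainder 0, stop. gcd = 1 (last nonzero row D).
The gcd is 1, so 3 is invertible mod 65. The last nonzero row gives −1·65 + 22·3 = 1, so t = 22. So 3^(−1) ≡ 22 (mod 65). Verify: 3 · 22 = 66 ≡ 1 (mod 65). ✓

Final answer: 3^(−1) ≡ 22 (mod 65)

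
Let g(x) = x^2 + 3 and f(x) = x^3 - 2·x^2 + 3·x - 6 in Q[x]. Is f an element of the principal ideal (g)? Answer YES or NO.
In Q[x] the ideal (g) consists of all multiples of g, so f ∈ (g) iff g | f, i.e. iff the remainder of f on division by g is 0. Divide f by g (g is monic, so eliminate the leading term of the running remainder at each step):
  leading term x^3: subtract (x)·g(x) = x^3 + 3·x, leaving -2·x^2 - 6
  leading term -2·x^2: subtract (-2)·g(x) = -2·x^2 - 6, leaving 0
The remainder is 0, so f(x) = g(x) · h(x) with h(x) = x - 2. Hence g | f, i.e. f ∈ (g).

Final answer: YES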